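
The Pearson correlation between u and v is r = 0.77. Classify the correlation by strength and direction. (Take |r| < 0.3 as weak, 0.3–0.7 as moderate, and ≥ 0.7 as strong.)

r = 0.77 > 0 so the relationship is positive.
|r| = 0.77, which falls in the strong range.

strong positive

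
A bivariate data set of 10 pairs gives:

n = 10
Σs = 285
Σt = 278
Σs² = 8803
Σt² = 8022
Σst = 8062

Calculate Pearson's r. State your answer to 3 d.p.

r = (nΣst − ΣsΣt) / √[(nΣs² − (Σs)²)(nΣt² − (Σt)²)]
Numerator: 10×8062 − 285×278 = 1390
Denominator: √[(88030 − 81225)(80220 − 77284)] = √[6805 × 2936] = 4469.8412
r = 1390 / 4469.8412 ≈ 0.311

0.311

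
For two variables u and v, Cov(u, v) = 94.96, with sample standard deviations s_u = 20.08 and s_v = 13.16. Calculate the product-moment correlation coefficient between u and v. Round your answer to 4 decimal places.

0.3594

r = Cov(u,v) / (s_u · s_v) = 94.96 / (20.08 × 13.16)
  = 94.96 / 264.2528 ≈ 0.3594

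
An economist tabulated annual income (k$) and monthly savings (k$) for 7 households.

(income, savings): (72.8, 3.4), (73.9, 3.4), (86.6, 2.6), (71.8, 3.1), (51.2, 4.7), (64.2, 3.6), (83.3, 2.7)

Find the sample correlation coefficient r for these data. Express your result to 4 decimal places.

n = 7, Σx = 503.8, Σy = 23.5, Σx² = 37097.82, Σy² = 81.83, Σxy = 1643.19
nΣxy − ΣxΣy = 11502.33 − 11839.3 = -336.97
nΣx² − (Σx)² = 259684.74 − 253814.44 = 5870.3; nΣy² − (Σy)² = 572.81 − 552.25 = 20.56
r = -336.97 / √(5870.3 × 20.56) = -336.97 / 347.4095 ≈ -0.9700

-0.9700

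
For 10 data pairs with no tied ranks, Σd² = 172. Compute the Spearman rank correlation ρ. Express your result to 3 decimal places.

ρ = 1 − 6Σd² / [n(n²−1)] = 1 − 6×172 / (10×99)
  = 1 − 1032/990 = 1 − 1.0424 ≈ -0.042

-0.042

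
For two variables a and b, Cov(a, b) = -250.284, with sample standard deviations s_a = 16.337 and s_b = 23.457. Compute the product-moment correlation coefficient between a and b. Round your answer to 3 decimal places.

-0.653

r = Cov(a,b) / (s_a · s_b) = -250.284 / (16.337 × 23.457)
  = -250.284 / 383.2170 ≈ -0.653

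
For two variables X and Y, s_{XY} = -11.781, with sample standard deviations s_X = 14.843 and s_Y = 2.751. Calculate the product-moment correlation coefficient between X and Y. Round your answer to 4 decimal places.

-0.2885

r = Cov(X,Y) / (s_X · s_Y) = -11.781 / (14.843 × 2.751)
  = -11.781 / 40.8331 ≈ -0.2885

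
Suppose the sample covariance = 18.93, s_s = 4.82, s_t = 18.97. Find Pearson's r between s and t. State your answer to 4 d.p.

r = Cov(s,t) / (s_s · s_t) = 18.93 / (4.82 × 18.97)
  = 18.93 / 91.4354 ≈ 0.2070

0.2070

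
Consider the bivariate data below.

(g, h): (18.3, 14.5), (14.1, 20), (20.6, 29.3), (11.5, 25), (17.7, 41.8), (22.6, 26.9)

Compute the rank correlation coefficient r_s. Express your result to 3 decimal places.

0.257

Rank g: 4, 2, 5, 1, 3, 6
Rank h: 1, 2, 5, 3, 6, 4
d = rank(g) − rank(h): 3, 0, 0, -2, -3, 2; Σd² = 26
ρ = 1 − 6Σd² / [n(n²−1)] = 1 − 6×26 / (6×35) = 1 − 156/210 ≈ 0.257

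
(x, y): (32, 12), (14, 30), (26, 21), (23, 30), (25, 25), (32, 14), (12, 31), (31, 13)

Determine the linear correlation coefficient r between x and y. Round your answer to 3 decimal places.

-0.904

n = 8, Σx = 195, Σy = 176, Σx² = 5179, Σy² = 4336, Σxy = 3888
nΣxy − ΣxΣy = 31104 − 34320 = -3216
nΣx² − (Σx)² = 41432 − 38025 = 3407; nΣy² − (Σy)² = 34688 − 30976 = 3712
r = -3216 / √(3407 × 3712) = -3216 / 3556.2317 ≈ -0.904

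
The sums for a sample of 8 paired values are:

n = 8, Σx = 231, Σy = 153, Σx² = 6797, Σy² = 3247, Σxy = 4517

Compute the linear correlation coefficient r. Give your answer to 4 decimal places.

r = (nΣxy − ΣxΣy) / √[(nΣx² − (Σx)²)(nΣy² − (Σy)²)]
Numerator: 8×4517 − 231×153 = 793
Denominator: √[(54376 − 53361)(25976 − 23409)] = √[1015 × 2567] = 1614.1577
r = 793 / 1614.1577 ≈ 0.4913

0.4913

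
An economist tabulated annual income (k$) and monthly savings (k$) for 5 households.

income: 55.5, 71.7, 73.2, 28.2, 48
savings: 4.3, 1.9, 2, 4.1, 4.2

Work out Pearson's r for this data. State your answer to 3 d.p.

-0.810

n = 5, Σx = 276.6, Σy = 16.5, Σx² = 16678.62, Σy² = 60.55, Σxy = 838.5
nΣxy − ΣxΣy = 4192.5 − 4563.9 = -371.4
nΣx² − (Σx)² = 83393.1 − 76507.56 = 6885.54; nΣy² − (Σy)² = 302.75 − 272.25 = 30.5
r = -371.4 / √(6885.54 × 30.5) = -371.4 / 458.2674 ≈ -0.810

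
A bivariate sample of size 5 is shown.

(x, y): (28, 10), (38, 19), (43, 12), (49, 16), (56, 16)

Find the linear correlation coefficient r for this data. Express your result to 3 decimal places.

n = 5, Σx = 214, Σy = 73, Σx² = 9614, Σy² = 1117, Σxy = 3198
nΣxy − ΣxΣy = 15990 − 15622 = 368
nΣx² − (Σx)² = 48070 − 45796 = 2274; nΣy² − (Σy)² = 5585 − 5329 = 256
r = 368 / √(2274 × 256) = 368 / 762.9836 ≈ 0.482

0.482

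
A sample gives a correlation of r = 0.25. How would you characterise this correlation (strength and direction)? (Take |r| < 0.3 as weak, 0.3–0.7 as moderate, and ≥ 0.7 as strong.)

weak positive

r = 0.25 > 0 so the relationship is positive.
|r| = 0.25, which falls in the weak range.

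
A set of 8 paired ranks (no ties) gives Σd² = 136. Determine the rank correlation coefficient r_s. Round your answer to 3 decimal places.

ρ = 1 − 6Σd² / [n(n²−1)] = 1 − 6×136 / (8×63)
  = 1 − 816/504 = 1 − 1.6190 ≈ -0.619

-0.619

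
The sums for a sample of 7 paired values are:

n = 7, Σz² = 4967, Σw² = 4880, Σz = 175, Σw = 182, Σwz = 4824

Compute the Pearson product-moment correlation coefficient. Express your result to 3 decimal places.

r = (nΣwz − ΣwΣz) / √[(nΣw² − (Σw)²)(nΣz² − (Σz)²)]
Numerator: 7×4824 − 182×175 = 1918
Denominator: √[(34160 − 33124)(34769 − 30625)] = √[1036 × 4144] = 2072.0000
r = 1918 / 2072.0000 ≈ 0.926

0.926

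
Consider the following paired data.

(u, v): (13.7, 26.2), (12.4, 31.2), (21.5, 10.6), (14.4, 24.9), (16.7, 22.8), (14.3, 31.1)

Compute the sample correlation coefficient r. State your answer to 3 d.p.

-0.953

n = 6, Σu = 93, Σv = 146.8, Σu² = 1494.44, Σv² = 3879.3, Σuv = 2157.77
nΣuv − ΣuΣv = 12946.62 − 13652.4 = -705.78
nΣu² − (Σu)² = 8966.64 − 8649 = 317.64; nΣv² − (Σv)² = 23275.8 − 21550.24 = 1725.56
r = -705.78 / √(317.64 × 1725.56) = -705.78 / 740.3424 ≈ -0.953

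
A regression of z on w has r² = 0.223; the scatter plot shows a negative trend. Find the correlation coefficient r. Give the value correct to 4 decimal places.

-0.4722

|r| = √0.223 = 0.4722
The association is negative, so r = −0.4722.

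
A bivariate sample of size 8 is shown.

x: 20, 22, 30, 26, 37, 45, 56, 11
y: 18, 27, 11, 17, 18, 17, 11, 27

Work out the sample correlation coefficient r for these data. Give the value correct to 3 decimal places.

-0.702

n = 8, Σx = 247, Σy = 146, Σx² = 9111, Σy² = 2926, Σxy = 4070
nΣxy − ΣxΣy = 32560 − 36062 = -3502
nΣx² − (Σx)² = 72888 − 61009 = 11879; nΣy² − (Σy)² = 23408 − 21316 = 2092
r = -3502 / √(11879 × 2092) = -3502 / 4985.0645 ≈ -0.702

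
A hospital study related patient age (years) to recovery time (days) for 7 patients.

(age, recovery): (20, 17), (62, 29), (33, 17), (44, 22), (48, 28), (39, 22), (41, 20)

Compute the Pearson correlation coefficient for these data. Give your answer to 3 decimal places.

n = 7, Σx = 287, Σy = 155, Σx² = 12775, Σy² = 3571, Σxy = 6689
nΣxy − ΣxΣy = 46823 − 44485 = 2338
nΣx² − (Σx)² = 89425 − 82369 = 7056; nΣy² − (Σy)² = 24997 − 24025 = 972
r = 2338 / √(7056 × 972) = 2338 / 2618.8608 ≈ 0.893

0.893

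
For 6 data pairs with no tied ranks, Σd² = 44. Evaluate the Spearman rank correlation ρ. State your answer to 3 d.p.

-0.257

ρ = 1 − 6Σd² / [n(n²−1)] = 1 − 6×44 / (6×35)
  = 1 − 264/210 = 1 − 1.2571 ≈ -0.257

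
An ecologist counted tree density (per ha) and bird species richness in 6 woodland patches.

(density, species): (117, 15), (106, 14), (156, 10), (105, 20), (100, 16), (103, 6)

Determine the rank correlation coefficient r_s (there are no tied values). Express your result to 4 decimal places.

-0.2571

Rank density: 5, 4, 6, 3, 1, 2
Rank species: 4, 3, 2, 6, 5, 1
d = rank(density) − rank(species): 1, 1, 4, -3, -4, 1; Σd² = 44
ρ = 1 − 6Σd² / [n(n²−1)] = 1 − 6×44 / (6×35) = 1 − 264/210 ≈ -0.2571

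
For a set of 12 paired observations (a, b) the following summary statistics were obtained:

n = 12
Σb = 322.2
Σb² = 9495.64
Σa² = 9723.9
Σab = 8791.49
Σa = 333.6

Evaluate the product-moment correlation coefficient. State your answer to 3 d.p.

-0.269

r = (nΣab − ΣaΣb) / √[(nΣa² − (Σa)²)(nΣb² − (Σb)²)]
Numerator: 12×8791.49 − 333.6×322.2 = -1988.04
Denominator: √[(116686.8 − 111288.96)(113947.68 − 103812.84)] = √[5397.84 × 10134.84] = 7396.3670
r = -1988.04 / 7396.3670 ≈ -0.269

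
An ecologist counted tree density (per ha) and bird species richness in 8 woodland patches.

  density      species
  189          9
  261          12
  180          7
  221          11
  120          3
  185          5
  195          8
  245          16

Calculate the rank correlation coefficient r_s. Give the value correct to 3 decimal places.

0.929

Rank density: 4, 8, 2, 6, 1, 3, 5, 7
Rank species: 5, 7, 3, 6, 1, 2, 4, 8
d = rank(density) − rank(species): -1, 1, -1, 0, 0, 1, 1, -1; Σd² = 6
ρ = 1 − 6Σd² / [n(n²−1)] = 1 − 6×6 / (8×63) = 1 − 36/504 ≈ 0.929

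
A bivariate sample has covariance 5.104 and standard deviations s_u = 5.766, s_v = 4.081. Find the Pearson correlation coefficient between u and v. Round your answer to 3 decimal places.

r = Cov(u,v) / (s_u · s_v) = 5.104 / (5.766 × 4.081)
  = 5.104 / 23.5310 ≈ 0.217

0.217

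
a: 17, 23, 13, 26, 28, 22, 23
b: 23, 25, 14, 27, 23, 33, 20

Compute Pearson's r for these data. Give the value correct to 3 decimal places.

0.534

n = 7, Σa = 152, Σb = 165, Σa² = 3460, Σb² = 4097, Σab = 3680
nΣab − ΣaΣb = 25760 − 25080 = 680
nΣa² − (Σa)² = 24220 − 23104 = 1116; nΣb² − (Σb)² = 28679 − 27225 = 1454
r = 680 / √(1116 × 1454) = 680 / 1273.8383 ≈ 0.534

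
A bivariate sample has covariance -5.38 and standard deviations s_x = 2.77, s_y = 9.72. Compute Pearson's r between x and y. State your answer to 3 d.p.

r = Cov(x,y) / (s_x · s_y) = -5.38 / (2.77 × 9.72)
  = -5.38 / 26.9244 ≈ -0.200

-0.200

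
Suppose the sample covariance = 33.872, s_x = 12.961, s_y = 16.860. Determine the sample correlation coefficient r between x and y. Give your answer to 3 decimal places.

r = Cov(x,y) / (s_x · s_y) = 33.872 / (12.961 × 16.860)
  = 33.872 / 218.5225 ≈ 0.155

0.155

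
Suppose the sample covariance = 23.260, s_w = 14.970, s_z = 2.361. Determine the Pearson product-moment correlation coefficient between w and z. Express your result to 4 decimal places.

0.6581

r = Cov(w,z) / (s_w · s_z) = 23.260 / (14.970 × 2.361)
  = 23.260 / 35.3442 ≈ 0.6581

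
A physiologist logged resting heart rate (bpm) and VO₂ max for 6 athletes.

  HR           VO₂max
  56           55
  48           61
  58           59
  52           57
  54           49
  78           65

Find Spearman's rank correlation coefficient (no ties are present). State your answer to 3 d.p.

0.257

Rank HR: 4, 1, 5, 2, 3, 6
Rank VO₂max: 2, 5, 4, 3, 1, 6
d = rank(HR) − rank(VO₂max): 2, -4, 1, -1, 2, 0; Σd² = 26
ρ = 1 − 6Σd² / [n(n²−1)] = 1 − 6×26 / (6×35) = 1 − 156/210 ≈ 0.257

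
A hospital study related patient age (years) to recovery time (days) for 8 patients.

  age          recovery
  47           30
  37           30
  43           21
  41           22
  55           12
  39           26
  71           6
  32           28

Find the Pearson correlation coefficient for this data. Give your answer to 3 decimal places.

n = 8, Σx = 365, Σy = 175, Σx² = 17719, Σy² = 4365, Σxy = 7321
nΣxy − ΣxΣy = 58568 − 63875 = -5307
nΣx² − (Σx)² = 141752 − 133225 = 8527; nΣy² − (Σy)² = 34920 − 30625 = 4295
r = -5307 / √(8527 × 4295) = -5307 / 6051.7324 ≈ -0.877

-0.877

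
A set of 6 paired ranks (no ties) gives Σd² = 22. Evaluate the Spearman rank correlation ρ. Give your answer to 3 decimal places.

0.371

ρ = 1 − 6Σd² / [n(n²−1)] = 1 − 6×22 / (6×35)
  = 1 − 132/210 = 1 − 0.6286 ≈ 0.371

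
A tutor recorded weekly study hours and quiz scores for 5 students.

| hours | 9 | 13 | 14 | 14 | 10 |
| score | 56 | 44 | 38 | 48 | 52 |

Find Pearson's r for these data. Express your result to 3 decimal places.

n = 5, Σx = 60, Σy = 238, Σx² = 742, Σy² = 11524, Σxy = 2800
nΣxy − ΣxΣy = 14000 − 14280 = -280
nΣx² − (Σx)² = 3710 − 3600 = 110; nΣy² − (Σy)² = 57620 − 56644 = 976
r = -280 / √(110 × 976) = -280 / 327.6584 ≈ -0.855

-0.855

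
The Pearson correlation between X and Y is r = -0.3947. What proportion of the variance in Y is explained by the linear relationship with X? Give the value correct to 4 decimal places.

r² = (-0.3947)² = 0.1558

0.1558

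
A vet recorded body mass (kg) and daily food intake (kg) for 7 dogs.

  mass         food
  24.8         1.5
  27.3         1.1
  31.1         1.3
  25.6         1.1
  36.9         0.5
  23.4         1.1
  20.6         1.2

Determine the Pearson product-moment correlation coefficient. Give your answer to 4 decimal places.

n = 7, Σx = 189.7, Σy = 7.8, Σx² = 5316.43, Σy² = 9.26, Σxy = 204.73
nΣxy − ΣxΣy = 1433.11 − 1479.66 = -46.55
nΣx² − (Σx)² = 37215.01 − 35986.09 = 1228.92; nΣy² − (Σy)² = 64.82 − 60.84 = 3.98
r = -46.55 / √(1228.92 × 3.98) = -46.55 / 69.9364 ≈ -0.6656

-0.6656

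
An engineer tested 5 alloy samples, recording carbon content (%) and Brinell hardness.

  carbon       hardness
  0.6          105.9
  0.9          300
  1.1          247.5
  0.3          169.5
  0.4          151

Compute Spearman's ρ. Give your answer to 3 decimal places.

Rank carbon: 3, 4, 5, 1, 2
Rank hardness: 1, 5, 4, 3, 2
d = rank(carbon) − rank(hardness): 2, -1, 1, -2, 0; Σd² = 10
ρ = 1 − 6Σd² / [n(n²−1)] = 1 − 6×10 / (5×24) = 1 − 60/120 ≈ 0.500

0.500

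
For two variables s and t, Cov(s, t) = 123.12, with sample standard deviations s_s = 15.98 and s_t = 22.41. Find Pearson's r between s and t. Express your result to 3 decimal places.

r = Cov(s,t) / (s_s · s_t) = 123.12 / (15.98 × 22.41)
  = 123.12 / 358.1118 ≈ 0.344

0.344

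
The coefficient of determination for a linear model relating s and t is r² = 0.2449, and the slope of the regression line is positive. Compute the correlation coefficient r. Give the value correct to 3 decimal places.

|r| = √0.2449 = 0.495
The association is positive, so r = 0.495.

0.495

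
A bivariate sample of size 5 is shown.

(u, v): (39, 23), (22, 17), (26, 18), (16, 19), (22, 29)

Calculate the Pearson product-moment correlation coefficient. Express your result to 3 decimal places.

0.183

n = 5, Σu = 125, Σv = 106, Σu² = 3421, Σv² = 2344, Σuv = 2681
nΣuv − ΣuΣv = 13405 − 13250 = 155
nΣu² − (Σu)² = 17105 − 15625 = 1480; nΣv² − (Σv)² = 11720 − 11236 = 484
r = 155 / √(1480 × 484) = 155 / 846.3569 ≈ 0.183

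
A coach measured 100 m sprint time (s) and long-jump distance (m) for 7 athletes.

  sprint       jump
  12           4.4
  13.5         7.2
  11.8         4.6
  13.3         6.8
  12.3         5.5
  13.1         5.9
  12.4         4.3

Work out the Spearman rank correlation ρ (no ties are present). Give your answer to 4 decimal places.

0.7500

Rank sprint: 2, 7, 1, 6, 3, 5, 4
Rank jump: 2, 7, 3, 6, 4, 5, 1
d = rank(sprint) − rank(jump): 0, 0, -2, 0, -1, 0, 3; Σd² = 14
ρ = 1 − 6Σd² / [n(n²−1)] = 1 − 6×14 / (7×48) = 1 − 84/336 ≈ 0.7500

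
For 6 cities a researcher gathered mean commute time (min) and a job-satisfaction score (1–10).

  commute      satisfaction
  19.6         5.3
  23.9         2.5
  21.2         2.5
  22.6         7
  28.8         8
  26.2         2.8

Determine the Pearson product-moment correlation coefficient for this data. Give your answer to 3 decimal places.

0.296

n = 6, Σx = 142.3, Σy = 28.1, Σx² = 3431.45, Σy² = 161.43, Σxy = 678.59
nΣxy − ΣxΣy = 4071.54 − 3998.63 = 72.91
nΣx² − (Σx)² = 20588.7 − 20249.29 = 339.41; nΣy² − (Σy)² = 968.58 − 789.61 = 178.97
r = 72.91 / √(339.41 × 178.97) = 72.91 / 246.4634 ≈ 0.296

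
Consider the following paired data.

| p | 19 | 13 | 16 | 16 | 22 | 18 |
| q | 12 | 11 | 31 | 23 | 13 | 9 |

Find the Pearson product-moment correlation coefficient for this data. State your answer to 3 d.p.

n = 6, Σp = 104, Σq = 99, Σp² = 1850, Σq² = 2005, Σpq = 1683
nΣpq − ΣpΣq = 10098 − 10296 = -198
nΣp² − (Σp)² = 11100 − 10816 = 284; nΣq² − (Σq)² = 12030 − 9801 = 2229
r = -198 / √(284 × 2229) = -198 / 795.6356 ≈ -0.249

-0.249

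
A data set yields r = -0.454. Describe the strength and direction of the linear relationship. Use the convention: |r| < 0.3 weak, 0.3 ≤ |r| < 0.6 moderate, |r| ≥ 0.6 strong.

r = -0.454 < 0 so the relationship is negative.
|r| = 0.454, which falls in the moderate range.

moderate negative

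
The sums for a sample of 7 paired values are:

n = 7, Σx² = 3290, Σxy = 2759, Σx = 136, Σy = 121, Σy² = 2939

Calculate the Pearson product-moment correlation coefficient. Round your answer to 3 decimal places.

0.551

r = (nΣxy − ΣxΣy) / √[(nΣx² − (Σx)²)(nΣy² − (Σy)²)]
Numerator: 7×2759 − 136×121 = 2857
Denominator: √[(23030 − 18496)(20573 − 14641)] = √[4534 × 5932] = 5186.1053
r = 2857 / 5186.1053 ≈ 0.551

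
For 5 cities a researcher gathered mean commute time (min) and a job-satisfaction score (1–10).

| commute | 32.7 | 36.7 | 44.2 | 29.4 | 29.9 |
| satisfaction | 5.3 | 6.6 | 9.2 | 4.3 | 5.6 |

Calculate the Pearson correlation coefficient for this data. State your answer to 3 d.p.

n = 5, Σx = 172.9, Σy = 31, Σx² = 6128.19, Σy² = 206.14, Σxy = 1116.03
nΣxy − ΣxΣy = 5580.15 − 5359.9 = 220.25
nΣx² − (Σx)² = 30640.95 − 29894.41 = 746.54; nΣy² − (Σy)² = 1030.7 − 961 = 69.7
r = 220.25 / √(746.54 × 69.7) = 220.25 / 228.1093 ≈ 0.966

0.966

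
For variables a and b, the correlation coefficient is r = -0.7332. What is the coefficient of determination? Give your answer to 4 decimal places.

r² = (-0.7332)² = 0.5376

0.5376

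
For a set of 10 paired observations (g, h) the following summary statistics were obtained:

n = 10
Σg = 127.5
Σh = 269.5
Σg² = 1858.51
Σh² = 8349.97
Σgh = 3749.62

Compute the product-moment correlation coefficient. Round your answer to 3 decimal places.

r = (nΣgh − ΣgΣh) / √[(nΣg² − (Σg)²)(nΣh² − (Σh)²)]
Numerator: 10×3749.62 − 127.5×269.5 = 3134.95
Denominator: √[(18585.1 − 16256.25)(83499.7 − 72630.25)] = √[2328.85 × 10869.45] = 5031.2343
r = 3134.95 / 5031.2343 ≈ 0.623

0.623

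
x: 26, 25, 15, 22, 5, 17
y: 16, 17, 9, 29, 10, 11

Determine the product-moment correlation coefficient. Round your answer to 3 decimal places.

n = 6, Σx = 110, Σy = 92, Σx² = 2324, Σy² = 1688, Σxy = 1851
nΣxy − ΣxΣy = 11106 − 10120 = 986
nΣx² − (Σx)² = 13944 − 12100 = 1844; nΣy² − (Σy)² = 10128 − 8464 = 1664
r = 986 / √(1844 × 1664) = 986 / 1751.6895 ≈ 0.563

0.563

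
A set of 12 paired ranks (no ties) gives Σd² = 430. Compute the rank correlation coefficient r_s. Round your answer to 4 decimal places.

ρ = 1 − 6Σd² / [n(n²−1)] = 1 − 6×430 / (12×143)
  = 1 − 2580/1716 = 1 − 1.50350 ≈ -0.5035

-0.5035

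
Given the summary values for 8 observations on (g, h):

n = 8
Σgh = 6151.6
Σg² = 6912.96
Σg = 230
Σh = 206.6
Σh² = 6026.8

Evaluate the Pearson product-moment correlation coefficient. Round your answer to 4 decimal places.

0.4648

r = (nΣgh − ΣgΣh) / √[(nΣg² − (Σg)²)(nΣh² − (Σh)²)]
Numerator: 8×6151.6 − 230×206.6 = 1694.8
Denominator: √[(55303.68 − 52900)(48214.4 − 42683.56)] = √[2403.68 × 5530.84] = 3646.1445
r = 1694.8 / 3646.1445 ≈ 0.4648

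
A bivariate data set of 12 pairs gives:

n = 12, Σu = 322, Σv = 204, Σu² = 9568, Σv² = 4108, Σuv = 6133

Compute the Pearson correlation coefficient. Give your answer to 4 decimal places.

r = (nΣuv − ΣuΣv) / √[(nΣu² − (Σu)²)(nΣv² − (Σv)²)]
Numerator: 12×6133 − 322×204 = 7908
Denominator: √[(114816 − 103684)(49296 − 41616)] = √[11132 × 7680] = 9246.2836
r = 7908 / 9246.2836 ≈ 0.8553

0.8553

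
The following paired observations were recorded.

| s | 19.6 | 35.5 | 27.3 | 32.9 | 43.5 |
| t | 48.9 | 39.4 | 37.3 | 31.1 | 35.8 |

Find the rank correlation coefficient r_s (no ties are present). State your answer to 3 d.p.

Rank s: 1, 4, 2, 3, 5
Rank t: 5, 4, 3, 1, 2
d = rank(s) − rank(t): -4, 0, -1, 2, 3; Σd² = 30
ρ = 1 − 6Σd² / [n(n²−1)] = 1 − 6×30 / (5×24) = 1 − 180/120 ≈ -0.500

-0.500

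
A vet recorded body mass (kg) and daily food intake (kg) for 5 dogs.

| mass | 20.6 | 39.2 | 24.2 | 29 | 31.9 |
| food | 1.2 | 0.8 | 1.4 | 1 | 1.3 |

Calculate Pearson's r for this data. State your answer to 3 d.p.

-0.688

n = 5, Σx = 144.9, Σy = 5.7, Σx² = 4405.25, Σy² = 6.73, Σxy = 160.43
nΣxy − ΣxΣy = 802.15 − 825.93 = -23.78
nΣx² − (Σx)² = 22026.25 − 20996.01 = 1030.24; nΣy² − (Σy)² = 33.65 − 32.49 = 1.16
r = -23.78 / √(1030.24 × 1.16) = -23.78 / 34.5699 ≈ -0.688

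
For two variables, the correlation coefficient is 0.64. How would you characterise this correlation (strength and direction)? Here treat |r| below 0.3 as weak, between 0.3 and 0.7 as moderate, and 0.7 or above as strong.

r = 0.64 > 0 so the relationship is positive.
|r| = 0.64, which falls in the moderate range.

moderate positive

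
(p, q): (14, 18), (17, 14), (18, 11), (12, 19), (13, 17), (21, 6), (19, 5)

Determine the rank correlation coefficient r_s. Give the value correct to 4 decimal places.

-0.9286

Rank p: 3, 4, 5, 1, 2, 7, 6
Rank q: 6, 4, 3, 7, 5, 2, 1
d = rank(p) − rank(q): -3, 0, 2, -6, -3, 5, 5; Σd² = 108
ρ = 1 − 6Σd² / [n(n²−1)] = 1 − 6×108 / (7×48) = 1 − 648/336 ≈ -0.9286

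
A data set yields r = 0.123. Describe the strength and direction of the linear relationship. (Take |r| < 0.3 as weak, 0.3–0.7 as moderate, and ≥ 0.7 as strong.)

r = 0.123 > 0 so the relationship is positive.
|r| = 0.123, which falls in the weak range.

weak positive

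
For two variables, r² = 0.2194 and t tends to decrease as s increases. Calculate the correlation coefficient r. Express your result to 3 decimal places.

|r| = √0.2194 = 0.468
The association is negative, so r = −0.468.

-0.468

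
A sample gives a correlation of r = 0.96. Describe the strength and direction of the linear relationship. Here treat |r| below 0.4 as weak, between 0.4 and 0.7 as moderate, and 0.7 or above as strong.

strong positive

r = 0.96 > 0 so the relationship is positive.
|r| = 0.96, which falls in the strong range.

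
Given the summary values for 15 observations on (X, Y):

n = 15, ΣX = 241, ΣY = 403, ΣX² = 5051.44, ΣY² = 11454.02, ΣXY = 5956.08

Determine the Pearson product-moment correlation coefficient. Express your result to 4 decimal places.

r = (nΣXY − ΣXΣY) / √[(nΣX² − (ΣX)²)(nΣY² − (ΣY)²)]
Numerator: 15×5956.08 − 241×403 = -7781.8
Denominator: √[(75771.6 − 58081)(171810.3 − 162409)] = √[17690.6 × 9401.3] = 12896.3033
r = -7781.8 / 12896.3033 ≈ -0.6034

-0.6034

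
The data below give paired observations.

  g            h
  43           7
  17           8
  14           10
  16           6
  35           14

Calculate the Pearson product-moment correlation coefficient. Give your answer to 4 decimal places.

0.2287

n = 5, Σg = 125, Σh = 45, Σg² = 3815, Σh² = 445, Σgh = 1163
nΣgh − ΣgΣh = 5815 − 5625 = 190
nΣg² − (Σg)² = 19075 − 15625 = 3450; nΣh² − (Σh)² = 2225 − 2025 = 200
r = 190 / √(3450 × 200) = 190 / 830.6624 ≈ 0.2287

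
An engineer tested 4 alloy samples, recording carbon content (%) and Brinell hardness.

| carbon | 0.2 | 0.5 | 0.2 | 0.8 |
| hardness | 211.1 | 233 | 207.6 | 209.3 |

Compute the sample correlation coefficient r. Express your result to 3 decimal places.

n = 4, Σx = 1.7, Σy = 861, Σx² = 0.97, Σy² = 185756.46, Σxy = 367.68
nΣxy − ΣxΣy = 1470.72 − 1463.7 = 7.02
nΣx² − (Σx)² = 3.88 − 2.89 = 0.99; nΣy² − (Σy)² = 743025.84 − 741321 = 1704.84
r = 7.02 / √(0.99 × 1704.84) = 7.02 / 41.0827 ≈ 0.171

0.171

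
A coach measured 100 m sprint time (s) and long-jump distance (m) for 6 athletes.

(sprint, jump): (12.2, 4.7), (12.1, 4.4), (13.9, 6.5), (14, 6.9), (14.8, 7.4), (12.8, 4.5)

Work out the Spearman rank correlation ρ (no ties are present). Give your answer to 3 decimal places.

Rank sprint: 2, 1, 4, 5, 6, 3
Rank jump: 3, 1, 4, 5, 6, 2
d = rank(sprint) − rank(jump): -1, 0, 0, 0, 0, 1; Σd² = 2
ρ = 1 − 6Σd² / [n(n²−1)] = 1 − 6×2 / (6×35) = 1 − 12/210 ≈ 0.943

0.943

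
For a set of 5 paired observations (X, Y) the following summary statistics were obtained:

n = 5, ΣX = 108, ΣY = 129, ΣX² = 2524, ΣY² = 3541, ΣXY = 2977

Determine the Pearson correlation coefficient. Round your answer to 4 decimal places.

r = (nΣXY − ΣXΣY) / √[(nΣX² − (ΣX)²)(nΣY² − (ΣY)²)]
Numerator: 5×2977 − 108×129 = 953
Denominator: √[(12620 − 11664)(17705 − 16641)] = √[956 × 1064] = 1008.5554
r = 953 / 1008.5554 ≈ 0.9449

0.9449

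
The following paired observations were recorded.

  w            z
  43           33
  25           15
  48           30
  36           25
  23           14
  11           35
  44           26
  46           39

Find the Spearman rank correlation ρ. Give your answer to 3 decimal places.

Rank w: 5, 3, 8, 4, 2, 1, 6, 7
Rank z: 6, 2, 5, 3, 1, 7, 4, 8
d = rank(w) − rank(z): -1, 1, 3, 1, 1, -6, 2, -1; Σd² = 54
ρ = 1 − 6Σd² / [n(n²−1)] = 1 − 6×54 / (8×63) = 1 − 324/504 ≈ 0.357

0.357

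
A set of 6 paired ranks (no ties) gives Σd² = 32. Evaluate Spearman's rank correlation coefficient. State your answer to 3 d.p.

ρ = 1 − 6Σd² / [n(n²−1)] = 1 − 6×32 / (6×35)
  = 1 − 192/210 = 1 − 0.9143 ≈ 0.086

0.086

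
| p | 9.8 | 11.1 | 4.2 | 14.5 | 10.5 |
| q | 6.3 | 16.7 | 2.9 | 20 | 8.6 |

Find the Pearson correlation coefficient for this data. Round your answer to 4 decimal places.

n = 5, Σp = 50.1, Σq = 54.5, Σp² = 557.39, Σq² = 800.95, Σpq = 639.59
nΣpq − ΣpΣq = 3197.95 − 2730.45 = 467.5
nΣp² − (Σp)² = 2786.95 − 2510.01 = 276.94; nΣq² − (Σq)² = 4004.75 − 2970.25 = 1034.5
r = 467.5 / √(276.94 × 1034.5) = 467.5 / 535.2517 ≈ 0.8734

0.8734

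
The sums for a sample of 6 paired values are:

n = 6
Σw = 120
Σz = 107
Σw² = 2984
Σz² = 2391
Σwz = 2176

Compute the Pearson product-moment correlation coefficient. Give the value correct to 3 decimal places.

r = (nΣwz − ΣwΣz) / √[(nΣw² − (Σw)²)(nΣz² − (Σz)²)]
Numerator: 6×2176 − 120×107 = 216
Denominator: √[(17904 − 14400)(14346 − 11449)] = √[3504 × 2897] = 3186.0772
r = 216 / 3186.0772 ≈ 0.068

0.068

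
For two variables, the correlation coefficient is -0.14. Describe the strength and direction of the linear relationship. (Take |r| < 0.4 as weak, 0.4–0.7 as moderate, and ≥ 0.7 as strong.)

weak negative

r = -0.14 < 0 so the relationship is negative.
|r| = 0.14, which falls in the weak range.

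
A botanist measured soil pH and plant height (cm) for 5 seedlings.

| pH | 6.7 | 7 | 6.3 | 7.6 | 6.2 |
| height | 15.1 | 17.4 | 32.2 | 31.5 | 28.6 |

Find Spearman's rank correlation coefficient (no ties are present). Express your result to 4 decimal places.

Rank pH: 3, 4, 2, 5, 1
Rank height: 1, 2, 5, 4, 3
d = rank(pH) − rank(height): 2, 2, -3, 1, -2; Σd² = 22
ρ = 1 − 6Σd² / [n(n²−1)] = 1 − 6×22 / (5×24) = 1 − 132/120 ≈ -0.1000

-0.1000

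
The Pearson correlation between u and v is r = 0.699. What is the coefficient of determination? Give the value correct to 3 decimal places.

r² = (0.699)² = 0.489

0.489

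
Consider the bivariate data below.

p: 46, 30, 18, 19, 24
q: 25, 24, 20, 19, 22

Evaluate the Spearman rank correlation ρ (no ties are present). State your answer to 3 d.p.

Rank p: 5, 4, 1, 2, 3
Rank q: 5, 4, 2, 1, 3
d = rank(p) − rank(q): 0, 0, -1, 1, 0; Σd² = 2
ρ = 1 − 6Σd² / [n(n²−1)] = 1 − 6×2 / (5×24) = 1 − 12/120 ≈ 0.900

0.900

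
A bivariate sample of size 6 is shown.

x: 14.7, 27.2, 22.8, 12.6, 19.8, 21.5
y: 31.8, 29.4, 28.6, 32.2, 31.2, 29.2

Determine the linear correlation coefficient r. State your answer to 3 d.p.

n = 6, Σx = 118.6, Σy = 182.4, Σx² = 2488.82, Σy² = 5556.48, Σxy = 3570.5
nΣxy − ΣxΣy = 21423 − 21632.64 = -209.64
nΣx² − (Σx)² = 14932.92 − 14065.96 = 866.96; nΣy² − (Σy)² = 33338.88 − 33269.76 = 69.12
r = -209.64 / √(866.96 × 69.12) = -209.64 / 244.7944 ≈ -0.856

-0.856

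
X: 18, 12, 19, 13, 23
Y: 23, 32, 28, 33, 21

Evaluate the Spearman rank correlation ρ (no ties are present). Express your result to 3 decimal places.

Rank X: 3, 1, 4, 2, 5
Rank Y: 2, 4, 3, 5, 1
d = rank(X) − rank(Y): 1, -3, 1, -3, 4; Σd² = 36
ρ = 1 − 6Σd² / [n(n²−1)] = 1 − 6×36 / (5×24) = 1 − 216/120 ≈ -0.800

-0.800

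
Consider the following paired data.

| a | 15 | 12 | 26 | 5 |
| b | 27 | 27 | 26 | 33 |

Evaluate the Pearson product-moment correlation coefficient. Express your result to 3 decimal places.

n = 4, Σa = 58, Σb = 113, Σa² = 1070, Σb² = 3223, Σab = 1570
nΣab − ΣaΣb = 6280 − 6554 = -274
nΣa² − (Σa)² = 4280 − 3364 = 916; nΣb² − (Σb)² = 12892 − 12769 = 123
r = -274 / √(916 × 123) = -274 / 335.6605 ≈ -0.816

-0.816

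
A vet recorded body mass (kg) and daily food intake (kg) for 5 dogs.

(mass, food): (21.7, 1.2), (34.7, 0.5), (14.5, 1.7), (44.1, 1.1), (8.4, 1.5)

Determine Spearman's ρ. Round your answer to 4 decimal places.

-0.8000

Rank mass: 3, 4, 2, 5, 1
Rank food: 3, 1, 5, 2, 4
d = rank(mass) − rank(food): 0, 3, -3, 3, -3; Σd² = 36
ρ = 1 − 6Σd² / [n(n²−1)] = 1 − 6×36 / (5×24) = 1 − 216/120 ≈ -0.8000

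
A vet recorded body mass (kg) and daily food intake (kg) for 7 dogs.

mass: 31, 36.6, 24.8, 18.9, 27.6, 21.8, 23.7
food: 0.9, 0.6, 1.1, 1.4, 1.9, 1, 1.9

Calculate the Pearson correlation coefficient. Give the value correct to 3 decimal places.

-0.500

n = 7, Σx = 184.4, Σy = 8.8, Σx² = 5071.5, Σy² = 12.56, Σxy = 222.87
nΣxy − ΣxΣy = 1560.09 − 1622.72 = -62.63
nΣx² − (Σx)² = 35500.5 − 34003.36 = 1497.14; nΣy² − (Σy)² = 87.92 − 77.44 = 10.48
r = -62.63 / √(1497.14 × 10.48) = -62.63 / 125.2598 ≈ -0.500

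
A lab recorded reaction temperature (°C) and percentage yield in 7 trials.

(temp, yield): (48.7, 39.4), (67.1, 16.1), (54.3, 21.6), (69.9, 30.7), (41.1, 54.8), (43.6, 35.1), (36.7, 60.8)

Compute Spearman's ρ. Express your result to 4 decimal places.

Rank temp: 4, 6, 5, 7, 2, 3, 1
Rank yield: 5, 1, 2, 3, 6, 4, 7
d = rank(temp) − rank(yield): -1, 5, 3, 4, -4, -1, -6; Σd² = 104
ρ = 1 − 6Σd² / [n(n²−1)] = 1 − 6×104 / (7×48) = 1 − 624/336 ≈ -0.8571

-0.8571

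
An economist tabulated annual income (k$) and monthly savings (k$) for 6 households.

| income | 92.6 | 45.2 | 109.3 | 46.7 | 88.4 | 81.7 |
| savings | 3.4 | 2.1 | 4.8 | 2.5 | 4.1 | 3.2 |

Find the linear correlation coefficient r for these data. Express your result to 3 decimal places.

0.935

n = 6, Σx = 463.9, Σy = 20.1, Σx² = 39234.63, Σy² = 72.31, Σxy = 1675.03
nΣxy − ΣxΣy = 10050.18 − 9324.39 = 725.79
nΣx² − (Σx)² = 235407.78 − 215203.21 = 20204.57; nΣy² − (Σy)² = 433.86 − 404.01 = 29.85
r = 725.79 / √(20204.57 × 29.85) = 725.79 / 776.5993 ≈ 0.935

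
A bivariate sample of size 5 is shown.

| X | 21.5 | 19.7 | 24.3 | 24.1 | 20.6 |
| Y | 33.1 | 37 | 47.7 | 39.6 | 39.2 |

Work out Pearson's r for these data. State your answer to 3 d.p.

n = 5, ΣX = 110.2, ΣY = 196.6, ΣX² = 2446, ΣY² = 7844.7, ΣXY = 4361.54
nΣXY − ΣXΣY = 21807.7 − 21665.32 = 142.38
nΣX² − (ΣX)² = 12230 − 12144.04 = 85.96; nΣY² − (ΣY)² = 39223.5 − 38651.56 = 571.94
r = 142.38 / √(85.96 × 571.94) = 142.38 / 221.7295 ≈ 0.642

0.642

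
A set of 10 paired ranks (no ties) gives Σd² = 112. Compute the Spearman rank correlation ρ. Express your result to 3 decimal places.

ρ = 1 − 6Σd² / [n(n²−1)] = 1 − 6×112 / (10×99)
  = 1 − 672/990 = 1 − 0.6788 ≈ 0.321

0.321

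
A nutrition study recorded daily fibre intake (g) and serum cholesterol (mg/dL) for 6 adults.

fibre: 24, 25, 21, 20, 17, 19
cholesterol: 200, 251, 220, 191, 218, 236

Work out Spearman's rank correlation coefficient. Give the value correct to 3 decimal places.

Rank fibre: 5, 6, 4, 3, 1, 2
Rank cholesterol: 2, 6, 4, 1, 3, 5
d = rank(fibre) − rank(cholesterol): 3, 0, 0, 2, -2, -3; Σd² = 26
ρ = 1 − 6Σd² / [n(n²−1)] = 1 − 6×26 / (6×35) = 1 − 156/210 ≈ 0.257

0.257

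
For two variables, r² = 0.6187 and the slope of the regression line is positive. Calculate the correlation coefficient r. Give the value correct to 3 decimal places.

0.787

|r| = √0.6187 = 0.787
The association is positive, so r = 0.787.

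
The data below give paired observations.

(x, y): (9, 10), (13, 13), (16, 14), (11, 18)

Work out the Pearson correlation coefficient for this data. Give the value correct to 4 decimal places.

n = 4, Σx = 49, Σy = 55, Σx² = 627, Σy² = 789, Σxy = 681
nΣxy − ΣxΣy = 2724 − 2695 = 29
nΣx² − (Σx)² = 2508 − 2401 = 107; nΣy² − (Σy)² = 3156 − 3025 = 131
r = 29 / √(107 × 131) = 29 / 118.3934 ≈ 0.2449

0.2449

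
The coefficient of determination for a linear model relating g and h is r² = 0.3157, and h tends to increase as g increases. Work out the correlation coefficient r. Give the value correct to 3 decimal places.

|r| = √0.3157 = 0.562
The association is positive, so r = 0.562.

0.562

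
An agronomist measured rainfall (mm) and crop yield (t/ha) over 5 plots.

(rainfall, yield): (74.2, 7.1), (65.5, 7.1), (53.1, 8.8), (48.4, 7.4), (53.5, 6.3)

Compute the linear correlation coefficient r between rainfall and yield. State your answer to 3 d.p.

n = 5, Σx = 294.7, Σy = 36.7, Σx² = 17820.31, Σy² = 272.71, Σxy = 2154.36
nΣxy − ΣxΣy = 10771.8 − 10815.49 = -43.69
nΣx² − (Σx)² = 89101.55 − 86848.09 = 2253.46; nΣy² − (Σy)² = 1363.55 − 1346.89 = 16.66
r = -43.69 / √(2253.46 × 16.66) = -43.69 / 193.7592 ≈ -0.225

-0.225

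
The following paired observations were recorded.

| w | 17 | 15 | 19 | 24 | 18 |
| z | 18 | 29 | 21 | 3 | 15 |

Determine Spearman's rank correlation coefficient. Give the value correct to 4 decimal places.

Rank w: 2, 1, 4, 5, 3
Rank z: 3, 5, 4, 1, 2
d = rank(w) − rank(z): -1, -4, 0, 4, 1; Σd² = 34
ρ = 1 − 6Σd² / [n(n²−1)] = 1 − 6×34 / (5×24) = 1 − 204/120 ≈ -0.7000

-0.7000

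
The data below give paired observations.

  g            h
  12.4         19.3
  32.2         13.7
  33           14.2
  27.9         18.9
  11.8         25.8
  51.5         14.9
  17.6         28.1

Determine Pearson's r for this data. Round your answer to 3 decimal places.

-0.721

n = 7, Σg = 186.4, Σh = 134.9, Σg² = 6159.26, Σh² = 2796.29, Σgh = 3242.72
nΣgh − ΣgΣh = 22699.04 − 25145.36 = -2446.32
nΣg² − (Σg)² = 43114.82 − 34744.96 = 8369.86; nΣh² − (Σh)² = 19574.03 − 18198.01 = 1376.02
r = -2446.32 / √(8369.86 × 1376.02) = -2446.32 / 3393.6845 ≈ -0.721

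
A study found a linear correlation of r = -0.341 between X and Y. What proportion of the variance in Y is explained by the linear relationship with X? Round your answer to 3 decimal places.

r² = (-0.341)² = 0.116

0.116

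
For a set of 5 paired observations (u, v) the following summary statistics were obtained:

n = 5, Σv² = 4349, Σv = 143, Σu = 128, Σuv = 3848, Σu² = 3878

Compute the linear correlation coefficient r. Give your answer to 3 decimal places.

r = (nΣuv − ΣuΣv) / √[(nΣu² − (Σu)²)(nΣv² − (Σv)²)]
Numerator: 5×3848 − 128×143 = 936
Denominator: √[(19390 − 16384)(21745 − 20449)] = √[3006 × 1296] = 1973.7720
r = 936 / 1973.7720 ≈ 0.474

0.474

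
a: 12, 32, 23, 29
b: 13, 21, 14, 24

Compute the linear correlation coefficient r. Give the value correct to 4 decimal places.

n = 4, Σa = 96, Σb = 72, Σa² = 2538, Σb² = 1382, Σab = 1846
nΣab − ΣaΣb = 7384 − 6912 = 472
nΣa² − (Σa)² = 10152 − 9216 = 936; nΣb² − (Σb)² = 5528 − 5184 = 344
r = 472 / √(936 × 344) = 472 / 567.4363 ≈ 0.8318

0.8318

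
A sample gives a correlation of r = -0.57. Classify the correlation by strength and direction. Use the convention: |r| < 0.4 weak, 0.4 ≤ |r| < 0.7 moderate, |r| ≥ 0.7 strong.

moderate negative

r = -0.57 < 0 so the relationship is negative.
|r| = 0.57, which falls in the moderate range.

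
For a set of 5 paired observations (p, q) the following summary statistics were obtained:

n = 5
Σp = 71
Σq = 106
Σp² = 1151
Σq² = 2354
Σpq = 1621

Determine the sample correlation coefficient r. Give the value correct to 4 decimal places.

0.9377

r = (nΣpq − ΣpΣq) / √[(nΣp² − (Σp)²)(nΣq² − (Σq)²)]
Numerator: 5×1621 − 71×106 = 579
Denominator: √[(5755 − 5041)(11770 − 11236)] = √[714 × 534] = 617.4755
r = 579 / 617.4755 ≈ 0.9377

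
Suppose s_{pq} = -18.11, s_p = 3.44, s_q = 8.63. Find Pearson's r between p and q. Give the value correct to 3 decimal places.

-0.610

r = Cov(p,q) / (s_p · s_q) = -18.11 / (3.44 × 8.63)
  = -18.11 / 29.6872 ≈ -0.610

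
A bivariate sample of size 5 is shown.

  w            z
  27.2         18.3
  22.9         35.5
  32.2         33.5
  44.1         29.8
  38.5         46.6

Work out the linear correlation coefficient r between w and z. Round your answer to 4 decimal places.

n = 5, Σw = 164.9, Σz = 163.7, Σw² = 5728.15, Σz² = 5776.99, Σwz = 5497.69
nΣwz − ΣwΣz = 27488.45 − 26994.13 = 494.32
nΣw² − (Σw)² = 28640.75 − 27192.01 = 1448.74; nΣz² − (Σz)² = 28884.95 − 26797.69 = 2087.26
r = 494.32 / √(1448.74 × 2087.26) = 494.32 / 1738.9356 ≈ 0.2843

0.2843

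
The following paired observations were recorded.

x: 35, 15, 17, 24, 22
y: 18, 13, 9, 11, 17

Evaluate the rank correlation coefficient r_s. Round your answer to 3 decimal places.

Rank x: 5, 1, 2, 4, 3
Rank y: 5, 3, 1, 2, 4
d = rank(x) − rank(y): 0, -2, 1, 2, -1; Σd² = 10
ρ = 1 − 6Σd² / [n(n²−1)] = 1 − 6×10 / (5×24) = 1 − 60/120 ≈ 0.500

0.500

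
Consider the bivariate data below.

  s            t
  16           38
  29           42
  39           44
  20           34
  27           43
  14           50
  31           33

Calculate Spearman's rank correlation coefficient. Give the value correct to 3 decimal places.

-0.179

Rank s: 2, 5, 7, 3, 4, 1, 6
Rank t: 3, 4, 6, 2, 5, 7, 1
d = rank(s) − rank(t): -1, 1, 1, 1, -1, -6, 5; Σd² = 66
ρ = 1 − 6Σd² / [n(n²−1)] = 1 − 6×66 / (7×48) = 1 − 396/336 ≈ -0.179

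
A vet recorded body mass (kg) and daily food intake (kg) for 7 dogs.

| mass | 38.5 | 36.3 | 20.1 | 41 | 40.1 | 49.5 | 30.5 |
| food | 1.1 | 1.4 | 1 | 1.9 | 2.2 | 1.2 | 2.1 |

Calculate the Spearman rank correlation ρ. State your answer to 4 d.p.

Rank mass: 4, 3, 1, 6, 5, 7, 2
Rank food: 2, 4, 1, 5, 7, 3, 6
d = rank(mass) − rank(food): 2, -1, 0, 1, -2, 4, -4; Σd² = 42
ρ = 1 − 6Σd² / [n(n²−1)] = 1 − 6×42 / (7×48) = 1 − 252/336 ≈ 0.2500

0.2500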